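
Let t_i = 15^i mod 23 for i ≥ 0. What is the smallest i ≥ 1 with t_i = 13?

6

Listing terms: t_0 = 1, t_1 = 15, t_2 = 18, t_3 = 17, t_4 = 2, t_5 = 7, t_6 = 13, t_7 = 11, t_8 = 4, t_9 = 14, t_{10} = 3, t_{11} = 22, t_{12} = 8, t_{13} = 5, t_{14} = 6, t_{15} = 21, t_{16} = 16, t_{17} = 10, t_{18} = 12, t_{19} = 19, t_{20} = 9, t_{21} = 20, t_{22} = 1.
The sequence repeats with period 22.
The value 13 first appears (with i ≥ 1) at t_6.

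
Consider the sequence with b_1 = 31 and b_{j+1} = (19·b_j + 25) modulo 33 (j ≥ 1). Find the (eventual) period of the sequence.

3

We have b_1 = 31; b_2 = 20; b_3 = 9; b_4 = 31.
Since b_4 = b_1 = 31, the sequence is periodic with period 3.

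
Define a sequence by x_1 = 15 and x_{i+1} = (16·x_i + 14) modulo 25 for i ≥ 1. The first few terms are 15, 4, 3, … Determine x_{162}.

19

Listing terms: x_1 = 15; x_2 = 4; x_3 = 3; x_4 = 12; x_5 = 6; x_6 = 10; x_7 = 24; x_8 = 23; x_9 = 7; x_{10} = 1; x_{11} = 5; x_{12} = 19; x_{13} = 18; x_{14} = 2; x_{15} = 21; x_{16} = 0; x_{17} = 14; x_{18} = 13; x_{19} = 22; x_{20} = 16; x_{21} = 20; x_{22} = 9; x_{23} = 8; x_{24} = 17; x_{25} = 11; x_{26} = 15.
The sequence repeats with period 25.
So x_{162} = x_{1 + ((162-1) mod 25)} = x_{12} = 19.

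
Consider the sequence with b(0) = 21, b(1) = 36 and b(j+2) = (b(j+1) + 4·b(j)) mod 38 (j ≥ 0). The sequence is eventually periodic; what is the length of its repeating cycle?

Computing terms: b(0) = 21, b(1) = 36, b(2) = 6, b(3) = 36, b(4) = 22, b(5) = 14, b(6) = 26, b(7) = 6, b(8) = 34, b(9) = 20, b(10) = 4, b(11) = 8, b(12) = 24, b(13) = 18, b(14) = 0, b(15) = 34, b(16) = 34, b(17) = 18, b(18) = 2, b(19) = 36, b(20) = 6.
Since (b(19), b(20)) = (b(1), b(2)) = (36, 6) (two consecutive terms determine the rest), the sequence is eventually periodic: after a pre-period of length 1 it cycles with period 18.

18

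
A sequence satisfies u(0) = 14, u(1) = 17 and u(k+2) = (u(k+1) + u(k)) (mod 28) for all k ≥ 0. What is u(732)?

26

Computing terms: u(0) = 14; u(1) = 17; u(2) = 3; u(3) = 20; u(4) = 23; u(5) = 15; u(6) = 10; u(7) = 25; u(8) = 7; u(9) = 4; u(10) = 11; u(11) = 15; u(12) = 26; u(13) = 13; u(14) = 11; u(15) = 24; u(16) = 7; u(17) = 3; u(18) = 10; u(19) = 13; u(20) = 23; u(21) = 8; u(22) = 3; u(23) = 11; u(24) = 14; u(25) = 25; u(26) = 11; u(27) = 8; u(28) = 19; u(29) = 27; u(30) = 18; u(31) = 17; u(32) = 7; u(33) = 24; u(34) = 3; u(35) = 27; u(36) = 2; u(37) = 1; u(38) = 3; u(39) = 4; u(40) = 7; u(41) = 11; u(42) = 18; u(43) = 1; u(44) = 19; u(45) = 20; u(46) = 11; u(47) = 3; u(48) = 14; u(49) = 17.
Since (u(48), u(49)) = (u(0), u(1)) = (14, 17) (two consecutive terms determine the rest), the sequence is periodic with period 48.
(732 - 0) mod 48 = 12, so u(732) = u(12) = 26.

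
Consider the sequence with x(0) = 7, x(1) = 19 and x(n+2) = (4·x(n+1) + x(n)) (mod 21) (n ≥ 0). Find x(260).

Computing terms: x(0) = 7, x(1) = 19, x(2) = 20, x(3) = 15, x(4) = 17, x(5) = 20, x(6) = 13, x(7) = 9, x(8) = 7, x(9) = 16, x(10) = 8, x(11) = 6, x(12) = 11, x(13) = 8, x(14) = 1, x(15) = 12, x(16) = 7, x(17) = 19.
The sequence repeats with period 16.
So x(260) = x(0 + ((260-0) mod 16)) = x(4) = 17.

17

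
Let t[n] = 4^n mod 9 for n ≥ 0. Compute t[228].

Computing terms: t[0] = 1; t[1] = 4; t[2] = 7; t[3] = 1.
Since t[3] = t[0] = 1, the sequence is periodic with period 3.
So t[228] = t[0 + ((228-0) mod 3)] = t[0] = 1.

1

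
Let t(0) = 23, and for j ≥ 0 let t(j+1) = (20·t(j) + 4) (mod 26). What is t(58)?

Computing terms: t(0) = 23; t(1) = 22; t(2) = 2; t(3) = 18; t(4) = 0; t(5) = 4; t(6) = 6; t(7) = 20; t(8) = 14; t(9) = 24; t(10) = 16; t(11) = 12; t(12) = 10; t(13) = 22.
Since t(13) = t(1) = 22, the sequence is eventually periodic: after a pre-period of length 1 it cycles with period 12.
For j ≥ 1, t(j) depends only on (j - 1) mod 12. (58 - 1) mod 12 = 9, so t(58) = t(10) = 16.

16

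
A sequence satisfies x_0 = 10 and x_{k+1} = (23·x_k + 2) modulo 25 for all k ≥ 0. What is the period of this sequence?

20

We have x_0 = 10; x_1 = 7; x_2 = 13; x_3 = 1; x_4 = 0; x_5 = 2; x_6 = 23; x_7 = 6; x_8 = 15; x_9 = 22; x_{10} = 8; x_{11} = 11; x_{12} = 5; x_{13} = 17; x_{14} = 18; x_{15} = 16; x_{16} = 20; x_{17} = 12; x_{18} = 3; x_{19} = 21; x_{20} = 10.
The sequence repeats with period 20.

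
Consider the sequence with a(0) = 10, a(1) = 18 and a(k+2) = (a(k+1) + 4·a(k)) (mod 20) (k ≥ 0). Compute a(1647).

10

We have a(0) = 10,  a(1) = 18,  a(2) = 18,  a(3) = 10,  a(4) = 2,  a(5) = 2,  a(6) = 10,  a(7) = 18.
Since (a(6), a(7)) = (a(0), a(1)) = (10, 18) (two consecutive terms determine the rest), the sequence is periodic with period 6.
(1647 - 0) mod 6 = 3, so a(1647) = a(3) = 10.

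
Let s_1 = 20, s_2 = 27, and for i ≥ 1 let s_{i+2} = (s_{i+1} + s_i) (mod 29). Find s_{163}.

Computing terms: s_1 = 20, s_2 = 27, s_3 = 18, s_4 = 16, s_5 = 5, s_6 = 21, s_7 = 26, s_8 = 18, s_9 = 15, s_{10} = 4, s_{11} = 19, s_{12} = 23, s_{13} = 13, s_{14} = 7, s_{15} = 20, s_{16} = 27.
The sequence repeats with period 14.
(163 - 1) mod 14 = 8, so s_{163} = s_9 = 15.

15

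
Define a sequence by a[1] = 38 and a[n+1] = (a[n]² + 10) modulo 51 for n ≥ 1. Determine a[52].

We have a[1] = 38, a[2] = 26, a[3] = 23, a[4] = 29, a[5] = 35, a[6] = 11, a[7] = 29.
Since a[7] = a[4] = 29, the sequence is eventually periodic: after a pre-period of length 3 it cycles with period 3.
For n ≥ 4, a[n] depends only on (n - 4) mod 3. (52 - 4) mod 3 = 0, so a[52] = a[4] = 29.

29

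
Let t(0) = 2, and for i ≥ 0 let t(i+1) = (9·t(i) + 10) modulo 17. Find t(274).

7

We have t(0) = 2, t(1) = 11, t(2) = 7, t(3) = 5, t(4) = 4, t(5) = 12, t(6) = 16, t(7) = 1, t(8) = 2.
Since t(8) = t(0) = 2, the sequence is periodic with period 8.
(274 - 0) mod 8 = 2, so t(274) = t(2) = 7.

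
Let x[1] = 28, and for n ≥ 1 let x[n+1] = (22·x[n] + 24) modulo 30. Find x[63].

4

We have x[1] = 28; x[2] = 10; x[3] = 4; x[4] = 22; x[5] = 28.
Since x[5] = x[1] = 28, the sequence is periodic with period 4.
So x[63] = x[1 + ((63-1) mod 4)] = x[3] = 4.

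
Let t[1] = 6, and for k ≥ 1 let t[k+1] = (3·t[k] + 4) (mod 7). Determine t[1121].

t[1] = 6; t[2] = 1; t[3] = 0; t[4] = 4; t[5] = 2; t[6] = 3; t[7] = 6.
Since t[7] = t[1] = 6, the sequence is periodic with period 6.
(1121 - 1) mod 6 = 4, so t[1121] = t[5] = 2.

2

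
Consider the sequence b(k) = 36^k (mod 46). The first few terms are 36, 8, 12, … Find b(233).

Computing terms: b(1) = 36, b(2) = 8, b(3) = 12, b(4) = 18, b(5) = 4, b(6) = 6, b(7) = 32, b(8) = 2, b(9) = 26, b(10) = 16, b(11) = 24, b(12) = 36.
Since b(12) = b(1) = 36, the sequence is periodic with period 11.
So b(233) = b(1 + ((233-1) mod 11)) = b(2) = 8.

8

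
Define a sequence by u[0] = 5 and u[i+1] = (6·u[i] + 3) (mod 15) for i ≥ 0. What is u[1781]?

3

We have u[0] = 5; u[1] = 3; u[2] = 6; u[3] = 9; u[4] = 12; u[5] = 0; u[6] = 3.
Since u[6] = u[1] = 3, the sequence is eventually periodic: after a pre-period of length 1 it cycles with period 5.
For i ≥ 1, u[i] depends only on (i - 1) mod 5. (1781 - 1) mod 5 = 0, so u[1781] = u[1] = 3.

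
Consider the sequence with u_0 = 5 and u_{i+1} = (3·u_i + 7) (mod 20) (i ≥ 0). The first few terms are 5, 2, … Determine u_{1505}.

2

We have u_0 = 5; u_1 = 2; u_2 = 13; u_3 = 6; u_4 = 5.
The sequence repeats with period 4.
So u_{1505} = u_{0 + ((1505-0) mod 4)} = u_1 = 2.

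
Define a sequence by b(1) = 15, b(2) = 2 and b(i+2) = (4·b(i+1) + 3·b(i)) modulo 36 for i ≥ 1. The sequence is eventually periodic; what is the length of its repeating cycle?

Computing terms: b(1) = 15, b(2) = 2, b(3) = 17, b(4) = 2, b(5) = 23, b(6) = 26, b(7) = 29, b(8) = 14, b(9) = 35, b(10) = 2, b(11) = 5, b(12) = 26, b(13) = 11, b(14) = 14, b(15) = 17, b(16) = 2.
Since (b(15), b(16)) = (b(3), b(4)) = (17, 2) (two consecutive terms determine the rest), the sequence is eventually periodic: after a pre-period of length 2 it cycles with period 12.

12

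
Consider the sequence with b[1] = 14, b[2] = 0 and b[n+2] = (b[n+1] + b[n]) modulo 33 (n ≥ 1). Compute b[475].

b[1] = 14, b[2] = 0, b[3] = 14, b[4] = 14, b[5] = 28, b[6] = 9, b[7] = 4, b[8] = 13, b[9] = 17, b[10] = 30, b[11] = 14, b[12] = 11, b[13] = 25, b[14] = 3, b[15] = 28, b[16] = 31, b[17] = 26, b[18] = 24, b[19] = 17, b[20] = 8, b[21] = 25, b[22] = 0, b[23] = 25, b[24] = 25, b[25] = 17, b[26] = 9, b[27] = 26, b[28] = 2, b[29] = 28, b[30] = 30, b[31] = 25, b[32] = 22, b[33] = 14, b[34] = 3, b[35] = 17, b[36] = 20, b[37] = 4, b[38] = 24, b[39] = 28, b[40] = 19, b[41] = 14, b[42] = 0.
Since (b[41], b[42]) = (b[1], b[2]) = (14, 0) (two consecutive terms determine the rest), the sequence is periodic with period 40.
(475 - 1) mod 40 = 34, so b[475] = b[35] = 17.

17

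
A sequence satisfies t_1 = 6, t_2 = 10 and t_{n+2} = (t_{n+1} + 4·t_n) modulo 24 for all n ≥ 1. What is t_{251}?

t_1 = 6; t_2 = 10; t_3 = 10; t_4 = 2; t_5 = 18; t_6 = 2; t_7 = 2; t_8 = 10; t_9 = 18; t_{10} = 10; t_{11} = 10.
Since (t_{10}, t_{11}) = (t_2, t_3) = (10, 10) (two consecutive terms determine the rest), the sequence is eventually periodic: after a pre-period of length 1 it cycles with period 8.
For n ≥ 2, t_n depends only on (n - 2) mod 8. (251 - 2) mod 8 = 1, so t_{251} = t_3 = 10.

10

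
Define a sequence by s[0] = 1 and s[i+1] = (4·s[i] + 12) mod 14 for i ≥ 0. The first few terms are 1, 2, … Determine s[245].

s[0] = 1; s[1] = 2; s[2] = 6; s[3] = 8; s[4] = 2.
Since s[4] = s[1] = 2, the sequence is eventually periodic: after a pre-period of length 1 it cycles with period 3.
For i ≥ 1, s[i] depends only on (i - 1) mod 3. (245 - 1) mod 3 = 1, so s[245] = s[2] = 6.

6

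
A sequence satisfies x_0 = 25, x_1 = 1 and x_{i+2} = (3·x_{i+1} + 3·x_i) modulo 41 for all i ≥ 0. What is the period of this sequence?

We have x_0 = 25; x_1 = 1; x_2 = 37; x_3 = 32; x_4 = 2; x_5 = 20; x_6 = 25; x_7 = 12; x_8 = 29; x_9 = 0; x_{10} = 5; x_{11} = 15; x_{12} = 19; x_{13} = 20; x_{14} = 35; x_{15} = 1; x_{16} = 26; x_{17} = 40; x_{18} = 34; x_{19} = 17; x_{20} = 30; x_{21} = 18; x_{22} = 21; x_{23} = 35; x_{24} = 4; x_{25} = 35; x_{26} = 35; x_{27} = 5; x_{28} = 38; x_{29} = 6; x_{30} = 9; x_{31} = 4; x_{32} = 39; x_{33} = 6; x_{34} = 12; x_{35} = 13; x_{36} = 34; x_{37} = 18; x_{38} = 33; x_{39} = 30; x_{40} = 25; x_{41} = 1.
Since (x_{40}, x_{41}) = (x_0, x_1) = (25, 1) (two consecutive terms determine the rest), the sequence is periodic with period 40.

40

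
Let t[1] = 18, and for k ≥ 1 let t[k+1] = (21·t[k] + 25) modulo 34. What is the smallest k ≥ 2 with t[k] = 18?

5

Computing terms: t[1] = 18,  t[2] = 29,  t[3] = 22,  t[4] = 11,  t[5] = 18.
Since t[5] = t[1] = 18, the sequence is periodic with period 4.
The value 18 next appears (with k ≥ 2) at t[5].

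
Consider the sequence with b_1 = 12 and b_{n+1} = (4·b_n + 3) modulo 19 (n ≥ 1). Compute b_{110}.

b_1 = 12, b_2 = 13, b_3 = 17, b_4 = 14, b_5 = 2, b_6 = 11, b_7 = 9, b_8 = 1, b_9 = 7, b_{10} = 12.
The sequence repeats with period 9.
So b_{110} = b_{1 + ((110-1) mod 9)} = b_2 = 13.

13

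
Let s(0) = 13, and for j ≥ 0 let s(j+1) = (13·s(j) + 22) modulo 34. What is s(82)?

23

s(0) = 13,  s(1) = 21,  s(2) = 23,  s(3) = 15,  s(4) = 13.
Since s(4) = s(0) = 13, the sequence is periodic with period 4.
(82 - 0) mod 4 = 2, so s(82) = s(2) = 23.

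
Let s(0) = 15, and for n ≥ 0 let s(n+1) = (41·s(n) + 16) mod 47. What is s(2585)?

38

We have s(0) = 15, s(1) = 20, s(2) = 37, s(3) = 29, s(4) = 30, s(5) = 24, s(6) = 13, s(7) = 32, s(8) = 12, s(9) = 38, s(10) = 23, s(11) = 19, s(12) = 43, s(13) = 40, s(14) = 11, s(15) = 44, s(16) = 34, s(17) = 0, s(18) = 16, s(19) = 14, s(20) = 26, s(21) = 1, s(22) = 10, s(23) = 3, s(24) = 45, s(25) = 28, s(26) = 36, s(27) = 35, s(28) = 41, s(29) = 5, s(30) = 33, s(31) = 6, s(32) = 27, s(33) = 42, s(34) = 46, s(35) = 22, s(36) = 25, s(37) = 7, s(38) = 21, s(39) = 31, s(40) = 18, s(41) = 2, s(42) = 4, s(43) = 39, s(44) = 17, s(45) = 8, s(46) = 15.
Since s(46) = s(0) = 15, the sequence is periodic with period 46.
So s(2585) = s(0 + ((2585-0) mod 46)) = s(9) = 38.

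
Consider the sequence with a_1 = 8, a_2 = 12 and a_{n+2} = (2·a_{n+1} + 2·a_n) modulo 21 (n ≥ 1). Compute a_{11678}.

Computing terms: a_1 = 8; a_2 = 12; a_3 = 19; a_4 = 20; a_5 = 15; a_6 = 7; a_7 = 2; a_8 = 18; a_9 = 19; a_{10} = 11; a_{11} = 18; a_{12} = 16; a_{13} = 5; a_{14} = 0; a_{15} = 10; a_{16} = 20; a_{17} = 18; a_{18} = 13; a_{19} = 20; a_{20} = 3; a_{21} = 4; a_{22} = 14; a_{23} = 15; a_{24} = 16; a_{25} = 20; a_{26} = 9; a_{27} = 16; a_{28} = 8; a_{29} = 6; a_{30} = 7; a_{31} = 5; a_{32} = 3; a_{33} = 16; a_{34} = 17; a_{35} = 3; a_{36} = 19; a_{37} = 2; a_{38} = 0; a_{39} = 4; a_{40} = 8; a_{41} = 3; a_{42} = 1; a_{43} = 8; a_{44} = 18; a_{45} = 10; a_{46} = 14; a_{47} = 6; a_{48} = 19; a_{49} = 8; a_{50} = 12.
The sequence repeats with period 48.
(11678 - 1) mod 48 = 13, so a_{11678} = a_{14} = 0.

0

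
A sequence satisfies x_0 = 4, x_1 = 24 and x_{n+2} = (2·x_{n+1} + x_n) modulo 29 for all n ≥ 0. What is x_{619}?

x_0 = 4; x_1 = 24; x_2 = 23; x_3 = 12; x_4 = 18; x_5 = 19; x_6 = 27; x_7 = 15; x_8 = 28; x_9 = 13; x_{10} = 25; x_{11} = 5; x_{12} = 6; x_{13} = 17; x_{14} = 11; x_{15} = 10; x_{16} = 2; x_{17} = 14; x_{18} = 1; x_{19} = 16; x_{20} = 4; x_{21} = 24.
The sequence repeats with period 20.
So x_{619} = x_{0 + ((619-0) mod 20)} = x_{19} = 16.

16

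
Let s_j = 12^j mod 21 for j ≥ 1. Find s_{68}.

18

Computing terms: s_1 = 12,  s_2 = 18,  s_3 = 6,  s_4 = 9,  s_5 = 3,  s_6 = 15,  s_7 = 12.
Since s_7 = s_1 = 12, the sequence is periodic with period 6.
So s_{68} = s_{1 + ((68-1) mod 6)} = s_2 = 18.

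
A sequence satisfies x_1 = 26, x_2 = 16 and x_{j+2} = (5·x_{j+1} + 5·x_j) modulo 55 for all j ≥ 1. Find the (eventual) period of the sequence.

10

Listing terms: x_1 = 26, x_2 = 16, x_3 = 45, x_4 = 30, x_5 = 45, x_6 = 45, x_7 = 10, x_8 = 0, x_9 = 50, x_{10} = 30, x_{11} = 15, x_{12} = 5, x_{13} = 45, x_{14} = 30.
Since (x_{13}, x_{14}) = (x_3, x_4) = (45, 30) (two consecutive terms determine the rest), the sequence is eventually periodic: after a pre-period of length 2 it cycles with period 10.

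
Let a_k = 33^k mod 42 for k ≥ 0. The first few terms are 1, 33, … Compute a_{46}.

9

Listing terms: a_0 = 1; a_1 = 33; a_2 = 39; a_3 = 27; a_4 = 9; a_5 = 3; a_6 = 15; a_7 = 33.
Since a_7 = a_1 = 33, the sequence is eventually periodic: after a pre-period of length 1 it cycles with period 6.
For k ≥ 1, a_k depends only on (k - 1) mod 6. (46 - 1) mod 6 = 3, so a_{46} = a_4 = 9.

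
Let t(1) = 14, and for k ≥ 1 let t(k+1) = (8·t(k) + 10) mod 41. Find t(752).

Listing terms: t(1) = 14,  t(2) = 40,  t(3) = 2,  t(4) = 26,  t(5) = 13,  t(6) = 32,  t(7) = 20,  t(8) = 6,  t(9) = 17,  t(10) = 23,  t(11) = 30,  t(12) = 4,  t(13) = 1,  t(14) = 18,  t(15) = 31,  t(16) = 12,  t(17) = 24,  t(18) = 38,  t(19) = 27,  t(20) = 21,  t(21) = 14.
The sequence repeats with period 20.
(752 - 1) mod 20 = 11, so t(752) = t(12) = 4.

4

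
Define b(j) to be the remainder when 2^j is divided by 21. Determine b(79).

2

We have b(0) = 1,  b(1) = 2,  b(2) = 4,  b(3) = 8,  b(4) = 16,  b(5) = 11,  b(6) = 1.
Since b(6) = b(0) = 1, the sequence is periodic with period 6.
(79 - 0) mod 6 = 1, so b(79) = b(1) = 2.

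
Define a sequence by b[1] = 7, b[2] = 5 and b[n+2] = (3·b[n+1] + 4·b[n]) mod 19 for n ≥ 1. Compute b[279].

9

Listing terms: b[1] = 7, b[2] = 5, b[3] = 5, b[4] = 16, b[5] = 11, b[6] = 2, b[7] = 12, b[8] = 6, b[9] = 9, b[10] = 13, b[11] = 18, b[12] = 11, b[13] = 10, b[14] = 17, b[15] = 15, b[16] = 18, b[17] = 0, b[18] = 15, b[19] = 7, b[20] = 5.
The sequence repeats with period 18.
(279 - 1) mod 18 = 8, so b[279] = b[9] = 9.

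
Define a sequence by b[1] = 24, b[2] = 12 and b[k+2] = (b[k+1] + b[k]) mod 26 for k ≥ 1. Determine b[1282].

16

We have b[1] = 24; b[2] = 12; b[3] = 10; b[4] = 22; b[5] = 6; b[6] = 2; b[7] = 8; b[8] = 10; b[9] = 18; b[10] = 2; b[11] = 20; b[12] = 22; b[13] = 16; b[14] = 12; b[15] = 2; b[16] = 14; b[17] = 16; b[18] = 4; b[19] = 20; b[20] = 24; b[21] = 18; b[22] = 16; b[23] = 8; b[24] = 24; b[25] = 6; b[26] = 4; b[27] = 10; b[28] = 14; b[29] = 24; b[30] = 12.
The sequence repeats with period 28.
(1282 - 1) mod 28 = 21, so b[1282] = b[22] = 16.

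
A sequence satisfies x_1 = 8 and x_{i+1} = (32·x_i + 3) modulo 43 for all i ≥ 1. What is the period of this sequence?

Listing terms: x_1 = 8; x_2 = 1; x_3 = 35; x_4 = 5; x_5 = 34; x_6 = 16; x_7 = 42; x_8 = 14; x_9 = 21; x_{10} = 30; x_{11} = 17; x_{12} = 31; x_{13} = 6; x_{14} = 23; x_{15} = 8.
Since x_{15} = x_1 = 8, the sequence is periodic with period 14.

14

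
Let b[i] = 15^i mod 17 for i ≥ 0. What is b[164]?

b[0] = 1, b[1] = 15, b[2] = 4, b[3] = 9, b[4] = 16, b[5] = 2, b[6] = 13, b[7] = 8, b[8] = 1.
Since b[8] = b[0] = 1, the sequence is periodic with period 8.
So b[164] = b[0 + ((164-0) mod 8)] = b[4] = 16.

16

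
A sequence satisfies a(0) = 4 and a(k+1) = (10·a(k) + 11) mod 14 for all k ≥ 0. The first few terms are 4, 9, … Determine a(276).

11

We have a(0) = 4; a(1) = 9; a(2) = 3; a(3) = 13; a(4) = 1; a(5) = 7; a(6) = 11; a(7) = 9.
Since a(7) = a(1) = 9, the sequence is eventually periodic: after a pre-period of length 1 it cycles with period 6.
For k ≥ 1, a(k) depends only on (k - 1) mod 6. (276 - 1) mod 6 = 5, so a(276) = a(6) = 11.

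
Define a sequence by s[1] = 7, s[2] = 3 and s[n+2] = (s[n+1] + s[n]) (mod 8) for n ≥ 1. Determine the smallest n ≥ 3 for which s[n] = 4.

Computing terms: s[1] = 7; s[2] = 3; s[3] = 2; s[4] = 5; s[5] = 7; s[6] = 4; s[7] = 3; s[8] = 7; s[9] = 2; s[10] = 1; s[11] = 3; s[12] = 4; s[13] = 7; s[14] = 3.
The sequence repeats with period 12.
The value 4 first appears (with n ≥ 3) at s[6].

6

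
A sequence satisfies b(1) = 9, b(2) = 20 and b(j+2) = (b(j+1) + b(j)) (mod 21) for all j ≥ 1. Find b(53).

15

We have b(1) = 9,  b(2) = 20,  b(3) = 8,  b(4) = 7,  b(5) = 15,  b(6) = 1,  b(7) = 16,  b(8) = 17,  b(9) = 12,  b(10) = 8,  b(11) = 20,  b(12) = 7,  b(13) = 6,  b(14) = 13,  b(15) = 19,  b(16) = 11,  b(17) = 9,  b(18) = 20.
Since (b(17), b(18)) = (b(1), b(2)) = (9, 20) (two consecutive terms determine the rest), the sequence is periodic with period 16.
(53 - 1) mod 16 = 4, so b(53) = b(5) = 15.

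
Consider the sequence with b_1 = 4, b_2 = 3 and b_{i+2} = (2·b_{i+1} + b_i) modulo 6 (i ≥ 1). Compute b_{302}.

3

Listing terms: b_1 = 4, b_2 = 3, b_3 = 4, b_4 = 5, b_5 = 2, b_6 = 3, b_7 = 2, b_8 = 1, b_9 = 4, b_{10} = 3.
Since (b_9, b_{10}) = (b_1, b_2) = (4, 3) (two consecutive terms determine the rest), the sequence is periodic with period 8.
(302 - 1) mod 8 = 5, so b_{302} = b_6 = 3.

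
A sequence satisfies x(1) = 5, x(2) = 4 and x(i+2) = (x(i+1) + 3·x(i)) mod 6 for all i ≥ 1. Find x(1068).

x(1) = 5, x(2) = 4, x(3) = 1, x(4) = 1, x(5) = 4, x(6) = 1.
Since (x(5), x(6)) = (x(2), x(3)) = (4, 1) (two consecutive terms determine the rest), the sequence is eventually periodic: after a pre-period of length 1 it cycles with period 3.
For i ≥ 2, x(i) depends only on (i - 2) mod 3. (1068 - 2) mod 3 = 1, so x(1068) = x(3) = 1.

1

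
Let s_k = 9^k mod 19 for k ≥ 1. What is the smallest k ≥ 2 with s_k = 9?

Computing terms: s_1 = 9, s_2 = 5, s_3 = 7, s_4 = 6, s_5 = 16, s_6 = 11, s_7 = 4, s_8 = 17, s_9 = 1, s_{10} = 9.
Since s_{10} = s_1 = 9, the sequence is periodic with period 9.
The value 9 next appears (with k ≥ 2) at s_{10}.

10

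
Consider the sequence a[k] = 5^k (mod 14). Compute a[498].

Computing terms: a[1] = 5, a[2] = 11, a[3] = 13, a[4] = 9, a[5] = 3, a[6] = 1, a[7] = 5.
Since a[7] = a[1] = 5, the sequence is periodic with period 6.
So a[498] = a[1 + ((498-1) mod 6)] = a[6] = 1.

1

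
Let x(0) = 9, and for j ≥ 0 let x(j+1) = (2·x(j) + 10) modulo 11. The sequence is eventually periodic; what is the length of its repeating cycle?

x(0) = 9; x(1) = 6; x(2) = 0; x(3) = 10; x(4) = 8; x(5) = 4; x(6) = 7; x(7) = 2; x(8) = 3; x(9) = 5; x(10) = 9.
The sequence repeats with period 10.

10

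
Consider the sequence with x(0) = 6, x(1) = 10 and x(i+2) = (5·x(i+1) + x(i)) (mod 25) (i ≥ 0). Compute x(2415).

20

x(0) = 6; x(1) = 10; x(2) = 6; x(3) = 15; x(4) = 6; x(5) = 20; x(6) = 6; x(7) = 0; x(8) = 6; x(9) = 5; x(10) = 6; x(11) = 10.
The sequence repeats with period 10.
So x(2415) = x(0 + ((2415-0) mod 10)) = x(5) = 20.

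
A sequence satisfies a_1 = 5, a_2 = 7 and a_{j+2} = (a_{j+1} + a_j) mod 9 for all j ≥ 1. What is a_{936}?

2

Listing terms: a_1 = 5, a_2 = 7, a_3 = 3, a_4 = 1, a_5 = 4, a_6 = 5, a_7 = 0, a_8 = 5, a_9 = 5, a_{10} = 1, a_{11} = 6, a_{12} = 7, a_{13} = 4, a_{14} = 2, a_{15} = 6, a_{16} = 8, a_{17} = 5, a_{18} = 4, a_{19} = 0, a_{20} = 4, a_{21} = 4, a_{22} = 8, a_{23} = 3, a_{24} = 2, a_{25} = 5, a_{26} = 7.
The sequence repeats with period 24.
(936 - 1) mod 24 = 23, so a_{936} = a_{24} = 2.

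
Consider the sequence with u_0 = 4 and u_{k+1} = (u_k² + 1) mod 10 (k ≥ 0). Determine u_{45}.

1

We have u_0 = 4; u_1 = 7; u_2 = 0; u_3 = 1; u_4 = 2; u_5 = 5; u_6 = 6; u_7 = 7.
Since u_7 = u_1 = 7, the sequence is eventually periodic: after a pre-period of length 1 it cycles with period 6.
For k ≥ 1, u_k depends only on (k - 1) mod 6. (45 - 1) mod 6 = 2, so u_{45} = u_3 = 1.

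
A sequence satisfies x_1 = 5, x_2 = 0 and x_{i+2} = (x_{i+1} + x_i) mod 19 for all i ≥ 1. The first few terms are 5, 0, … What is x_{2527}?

Listing terms: x_1 = 5, x_2 = 0, x_3 = 5, x_4 = 5, x_5 = 10, x_6 = 15, x_7 = 6, x_8 = 2, x_9 = 8, x_{10} = 10, x_{11} = 18, x_{12} = 9, x_{13} = 8, x_{14} = 17, x_{15} = 6, x_{16} = 4, x_{17} = 10, x_{18} = 14, x_{19} = 5, x_{20} = 0.
Since (x_{19}, x_{20}) = (x_1, x_2) = (5, 0) (two consecutive terms determine the rest), the sequence is periodic with period 18.
So x_{2527} = x_{1 + ((2527-1) mod 18)} = x_7 = 6.

6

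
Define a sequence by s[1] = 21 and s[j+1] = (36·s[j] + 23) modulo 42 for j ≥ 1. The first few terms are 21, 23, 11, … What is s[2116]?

23

We have s[1] = 21, s[2] = 23, s[3] = 11, s[4] = 41, s[5] = 29, s[6] = 17, s[7] = 5, s[8] = 35, s[9] = 23.
Since s[9] = s[2] = 23, the sequence is eventually periodic: after a pre-period of length 1 it cycles with period 7.
For j ≥ 2, s[j] depends only on (j - 2) mod 7. (2116 - 2) mod 7 = 0, so s[2116] = s[2] = 23.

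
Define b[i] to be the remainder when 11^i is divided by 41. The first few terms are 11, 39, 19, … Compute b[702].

We have b[1] = 11; b[2] = 39; b[3] = 19; b[4] = 4; b[5] = 3; b[6] = 33; b[7] = 35; b[8] = 16; b[9] = 12; b[10] = 9; b[11] = 17; b[12] = 23; b[13] = 7; b[14] = 36; b[15] = 27; b[16] = 10; b[17] = 28; b[18] = 21; b[19] = 26; b[20] = 40; b[21] = 30; b[22] = 2; b[23] = 22; b[24] = 37; b[25] = 38; b[26] = 8; b[27] = 6; b[28] = 25; b[29] = 29; b[30] = 32; b[31] = 24; b[32] = 18; b[33] = 34; b[34] = 5; b[35] = 14; b[36] = 31; b[37] = 13; b[38] = 20; b[39] = 15; b[40] = 1; b[41] = 11.
The sequence repeats with period 40.
(702 - 1) mod 40 = 21, so b[702] = b[22] = 2.

2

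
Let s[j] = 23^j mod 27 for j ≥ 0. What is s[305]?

20

We have s[0] = 1,  s[1] = 23,  s[2] = 16,  s[3] = 17,  s[4] = 13,  s[5] = 2,  s[6] = 19,  s[7] = 5,  s[8] = 7,  s[9] = 26,  s[10] = 4,  s[11] = 11,  s[12] = 10,  s[13] = 14,  s[14] = 25,  s[15] = 8,  s[16] = 22,  s[17] = 20,  s[18] = 1.
The sequence repeats with period 18.
So s[305] = s[0 + ((305-0) mod 18)] = s[17] = 20.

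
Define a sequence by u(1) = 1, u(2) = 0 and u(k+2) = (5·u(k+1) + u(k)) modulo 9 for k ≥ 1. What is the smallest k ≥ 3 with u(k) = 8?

We have u(1) = 1; u(2) = 0; u(3) = 1; u(4) = 5; u(5) = 8; u(6) = 0; u(7) = 8; u(8) = 4; u(9) = 1; u(10) = 0.
The sequence repeats with period 8.
The value 8 first appears (with k ≥ 3) at u(5).

5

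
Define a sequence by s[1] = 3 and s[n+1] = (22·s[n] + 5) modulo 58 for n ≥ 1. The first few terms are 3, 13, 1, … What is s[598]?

Computing terms: s[1] = 3; s[2] = 13; s[3] = 1; s[4] = 27; s[5] = 19; s[6] = 17; s[7] = 31; s[8] = 49; s[9] = 39; s[10] = 51; s[11] = 25; s[12] = 33; s[13] = 35; s[14] = 21; s[15] = 3.
Since s[15] = s[1] = 3, the sequence is periodic with period 14.
(598 - 1) mod 14 = 9, so s[598] = s[10] = 51.

51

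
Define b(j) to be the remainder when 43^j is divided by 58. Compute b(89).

Listing terms: b(1) = 43; b(2) = 51; b(3) = 47; b(4) = 49; b(5) = 19; b(6) = 5; b(7) = 41; b(8) = 23; b(9) = 3; b(10) = 13; b(11) = 37; b(12) = 25; b(13) = 31; b(14) = 57; b(15) = 15; b(16) = 7; b(17) = 11; b(18) = 9; b(19) = 39; b(20) = 53; b(21) = 17; b(22) = 35; b(23) = 55; b(24) = 45; b(25) = 21; b(26) = 33; b(27) = 27; b(28) = 1; b(29) = 43.
The sequence repeats with period 28.
So b(89) = b(1 + ((89-1) mod 28)) = b(5) = 19.

19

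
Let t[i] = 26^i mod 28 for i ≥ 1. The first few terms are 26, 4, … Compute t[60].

Listing terms: t[1] = 26,  t[2] = 4,  t[3] = 20,  t[4] = 16,  t[5] = 24,  t[6] = 8,  t[7] = 12,  t[8] = 4.
Since t[8] = t[2] = 4, the sequence is eventually periodic: after a pre-period of length 1 it cycles with period 6.
For i ≥ 2, t[i] depends only on (i - 2) mod 6. (60 - 2) mod 6 = 4, so t[60] = t[6] = 8.

8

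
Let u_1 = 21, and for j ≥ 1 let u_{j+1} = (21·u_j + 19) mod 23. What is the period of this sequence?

We have u_1 = 21; u_2 = 0; u_3 = 19; u_4 = 4; u_5 = 11; u_6 = 20; u_7 = 2; u_8 = 15; u_9 = 12; u_{10} = 18; u_{11} = 6; u_{12} = 7; u_{13} = 5; u_{14} = 9; u_{15} = 1; u_{16} = 17; u_{17} = 8; u_{18} = 3; u_{19} = 13; u_{20} = 16; u_{21} = 10; u_{22} = 22; u_{23} = 21.
Since u_{23} = u_1 = 21, the sequence is periodic with period 22.

22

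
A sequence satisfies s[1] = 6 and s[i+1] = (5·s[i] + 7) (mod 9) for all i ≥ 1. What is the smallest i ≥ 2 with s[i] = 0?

Listing terms: s[1] = 6, s[2] = 1, s[3] = 3, s[4] = 4, s[5] = 0, s[6] = 7, s[7] = 6.
Since s[7] = s[1] = 6, the sequence is periodic with period 6.
The value 0 first appears (with i ≥ 2) at s[5].

5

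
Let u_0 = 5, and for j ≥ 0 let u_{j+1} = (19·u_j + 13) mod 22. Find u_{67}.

Computing terms: u_0 = 5,  u_1 = 20,  u_2 = 19,  u_3 = 0,  u_4 = 13,  u_5 = 18,  u_6 = 3,  u_7 = 4,  u_8 = 1,  u_9 = 10,  u_{10} = 5.
The sequence repeats with period 10.
(67 - 0) mod 10 = 7, so u_{67} = u_7 = 4.

4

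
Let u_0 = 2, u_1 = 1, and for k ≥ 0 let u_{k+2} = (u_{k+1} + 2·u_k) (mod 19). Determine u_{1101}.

7

We have u_0 = 2, u_1 = 1, u_2 = 5, u_3 = 7, u_4 = 17, u_5 = 12, u_6 = 8, u_7 = 13, u_8 = 10, u_9 = 17, u_{10} = 18, u_{11} = 14, u_{12} = 12, u_{13} = 2, u_{14} = 7, u_{15} = 11, u_{16} = 6, u_{17} = 9, u_{18} = 2, u_{19} = 1.
The sequence repeats with period 18.
So u_{1101} = u_{0 + ((1101-0) mod 18)} = u_3 = 7.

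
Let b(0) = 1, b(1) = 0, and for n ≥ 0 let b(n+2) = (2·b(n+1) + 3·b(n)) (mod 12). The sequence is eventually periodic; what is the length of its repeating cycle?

Computing terms: b(0) = 1; b(1) = 0; b(2) = 3; b(3) = 6; b(4) = 9; b(5) = 0; b(6) = 3.
Since (b(5), b(6)) = (b(1), b(2)) = (0, 3) (two consecutive terms determine the rest), the sequence is eventually periodic: after a pre-period of length 1 it cycles with period 4.

4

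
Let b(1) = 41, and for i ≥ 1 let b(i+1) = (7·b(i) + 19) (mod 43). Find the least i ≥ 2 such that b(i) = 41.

Listing terms: b(1) = 41,  b(2) = 5,  b(3) = 11,  b(4) = 10,  b(5) = 3,  b(6) = 40,  b(7) = 41.
The sequence repeats with period 6.
The value 41 next appears (with i ≥ 2) at b(7).

7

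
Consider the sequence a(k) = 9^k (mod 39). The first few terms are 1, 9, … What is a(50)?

Listing terms: a(0) = 1; a(1) = 9; a(2) = 3; a(3) = 27; a(4) = 9.
Since a(4) = a(1) = 9, the sequence is eventually periodic: after a pre-period of length 1 it cycles with period 3.
For k ≥ 1, a(k) depends only on (k - 1) mod 3. (50 - 1) mod 3 = 1, so a(50) = a(2) = 3.

3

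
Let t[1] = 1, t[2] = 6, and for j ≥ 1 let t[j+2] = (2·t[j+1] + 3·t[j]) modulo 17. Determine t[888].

3

We have t[1] = 1, t[2] = 6, t[3] = 15, t[4] = 14, t[5] = 5, t[6] = 1, t[7] = 0, t[8] = 3, t[9] = 6, t[10] = 4, t[11] = 9, t[12] = 13, t[13] = 2, t[14] = 9, t[15] = 7, t[16] = 7, t[17] = 1, t[18] = 6.
The sequence repeats with period 16.
So t[888] = t[1 + ((888-1) mod 16)] = t[8] = 3.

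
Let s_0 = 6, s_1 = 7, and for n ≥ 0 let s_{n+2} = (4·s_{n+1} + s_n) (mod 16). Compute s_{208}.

6

Listing terms: s_0 = 6; s_1 = 7; s_2 = 2; s_3 = 15; s_4 = 14; s_5 = 7; s_6 = 10; s_7 = 15; s_8 = 6; s_9 = 7.
Since (s_8, s_9) = (s_0, s_1) = (6, 7) (two consecutive terms determine the rest), the sequence is periodic with period 8.
So s_{208} = s_{0 + ((208-0) mod 8)} = s_0 = 6.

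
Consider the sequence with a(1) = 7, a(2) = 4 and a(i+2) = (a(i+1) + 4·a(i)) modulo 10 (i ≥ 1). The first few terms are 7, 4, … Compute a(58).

We have a(1) = 7,  a(2) = 4,  a(3) = 2,  a(4) = 8,  a(5) = 6,  a(6) = 8,  a(7) = 2,  a(8) = 4,  a(9) = 2.
Since (a(8), a(9)) = (a(2), a(3)) = (4, 2) (two consecutive terms determine the rest), the sequence is eventually periodic: after a pre-period of length 1 it cycles with period 6.
For i ≥ 2, a(i) depends only on (i - 2) mod 6. (58 - 2) mod 6 = 2, so a(58) = a(4) = 8.

8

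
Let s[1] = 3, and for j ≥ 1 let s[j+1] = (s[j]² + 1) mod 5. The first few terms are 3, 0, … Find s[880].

Listing terms: s[1] = 3, s[2] = 0, s[3] = 1, s[4] = 2, s[5] = 0.
Since s[5] = s[2] = 0, the sequence is eventually periodic: after a pre-period of length 1 it cycles with period 3.
For j ≥ 2, s[j] depends only on (j - 2) mod 3. (880 - 2) mod 3 = 2, so s[880] = s[4] = 2.

2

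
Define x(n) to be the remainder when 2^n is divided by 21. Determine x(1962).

x(0) = 1,  x(1) = 2,  x(2) = 4,  x(3) = 8,  x(4) = 16,  x(5) = 11,  x(6) = 1.
Since x(6) = x(0) = 1, the sequence is periodic with period 6.
(1962 - 0) mod 6 = 0, so x(1962) = x(0) = 1.

1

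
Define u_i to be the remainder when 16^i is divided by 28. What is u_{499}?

16

Listing terms: u_1 = 16; u_2 = 4; u_3 = 8; u_4 = 16.
The sequence repeats with period 3.
So u_{499} = u_{1 + ((499-1) mod 3)} = u_1 = 16.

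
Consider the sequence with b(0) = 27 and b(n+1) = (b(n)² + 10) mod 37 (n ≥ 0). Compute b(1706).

b(0) = 27; b(1) = 36; b(2) = 11; b(3) = 20; b(4) = 3; b(5) = 19; b(6) = 1; b(7) = 11.
Since b(7) = b(2) = 11, the sequence is eventually periodic: after a pre-period of length 2 it cycles with period 5.
For n ≥ 2, b(n) depends only on (n - 2) mod 5. (1706 - 2) mod 5 = 4, so b(1706) = b(6) = 1.

1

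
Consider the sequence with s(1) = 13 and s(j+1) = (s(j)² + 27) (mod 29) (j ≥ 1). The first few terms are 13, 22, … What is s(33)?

s(1) = 13, s(2) = 22, s(3) = 18, s(4) = 3, s(5) = 7, s(6) = 18.
Since s(6) = s(3) = 18, the sequence is eventually periodic: after a pre-period of length 2 it cycles with period 3.
For j ≥ 3, s(j) depends only on (j - 3) mod 3. (33 - 3) mod 3 = 0, so s(33) = s(3) = 18.

18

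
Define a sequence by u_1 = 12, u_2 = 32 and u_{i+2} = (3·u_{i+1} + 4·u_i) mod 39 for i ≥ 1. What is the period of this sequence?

Listing terms: u_1 = 12; u_2 = 32; u_3 = 27; u_4 = 14; u_5 = 33; u_6 = 38; u_7 = 12; u_8 = 32.
The sequence repeats with period 6.

6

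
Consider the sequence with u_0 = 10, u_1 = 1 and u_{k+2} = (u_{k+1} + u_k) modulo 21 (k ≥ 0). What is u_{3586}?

We have u_0 = 10, u_1 = 1, u_2 = 11, u_3 = 12, u_4 = 2, u_5 = 14, u_6 = 16, u_7 = 9, u_8 = 4, u_9 = 13, u_{10} = 17, u_{11} = 9, u_{12} = 5, u_{13} = 14, u_{14} = 19, u_{15} = 12, u_{16} = 10, u_{17} = 1.
The sequence repeats with period 16.
(3586 - 0) mod 16 = 2, so u_{3586} = u_2 = 11.

11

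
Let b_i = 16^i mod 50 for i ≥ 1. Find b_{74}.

We have b_1 = 16, b_2 = 6, b_3 = 46, b_4 = 36, b_5 = 26, b_6 = 16.
The sequence repeats with period 5.
So b_{74} = b_{1 + ((74-1) mod 5)} = b_4 = 36.

36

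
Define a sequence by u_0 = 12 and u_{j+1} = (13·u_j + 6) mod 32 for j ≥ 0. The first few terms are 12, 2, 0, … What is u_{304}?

12

u_0 = 12,  u_1 = 2,  u_2 = 0,  u_3 = 6,  u_4 = 20,  u_5 = 10,  u_6 = 8,  u_7 = 14,  u_8 = 28,  u_9 = 18,  u_{10} = 16,  u_{11} = 22,  u_{12} = 4,  u_{13} = 26,  u_{14} = 24,  u_{15} = 30,  u_{16} = 12.
Since u_{16} = u_0 = 12, the sequence is periodic with period 16.
(304 - 0) mod 16 = 0, so u_{304} = u_0 = 12.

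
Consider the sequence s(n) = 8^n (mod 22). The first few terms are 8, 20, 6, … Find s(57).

Computing terms: s(1) = 8,  s(2) = 20,  s(3) = 6,  s(4) = 4,  s(5) = 10,  s(6) = 14,  s(7) = 2,  s(8) = 16,  s(9) = 18,  s(10) = 12,  s(11) = 8.
Since s(11) = s(1) = 8, the sequence is periodic with period 10.
So s(57) = s(1 + ((57-1) mod 10)) = s(7) = 2.

2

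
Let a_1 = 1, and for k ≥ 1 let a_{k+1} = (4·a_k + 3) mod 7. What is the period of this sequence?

3

a_1 = 1; a_2 = 0; a_3 = 3; a_4 = 1.
The sequence repeats with period 3.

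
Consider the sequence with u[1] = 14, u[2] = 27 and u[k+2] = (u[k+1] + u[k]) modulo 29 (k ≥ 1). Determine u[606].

Computing terms: u[1] = 14, u[2] = 27, u[3] = 12, u[4] = 10, u[5] = 22, u[6] = 3, u[7] = 25, u[8] = 28, u[9] = 24, u[10] = 23, u[11] = 18, u[12] = 12, u[13] = 1, u[14] = 13, u[15] = 14, u[16] = 27.
The sequence repeats with period 14.
So u[606] = u[1 + ((606-1) mod 14)] = u[4] = 10.

10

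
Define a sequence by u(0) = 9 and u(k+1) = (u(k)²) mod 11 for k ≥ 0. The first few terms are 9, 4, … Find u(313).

4

Computing terms: u(0) = 9,  u(1) = 4,  u(2) = 5,  u(3) = 3,  u(4) = 9.
Since u(4) = u(0) = 9, the sequence is periodic with period 4.
(313 - 0) mod 4 = 1, so u(313) = u(1) = 4.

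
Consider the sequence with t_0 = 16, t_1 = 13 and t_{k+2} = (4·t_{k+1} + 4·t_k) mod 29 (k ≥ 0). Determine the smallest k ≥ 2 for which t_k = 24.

Computing terms: t_0 = 16; t_1 = 13; t_2 = 0; t_3 = 23; t_4 = 5; t_5 = 25; t_6 = 4; t_7 = 0; t_8 = 16; t_9 = 6; t_{10} = 1; t_{11} = 28; t_{12} = 0; t_{13} = 25; t_{14} = 13; t_{15} = 7; t_{16} = 22; t_{17} = 0; t_{18} = 1; t_{19} = 4; t_{20} = 20; t_{21} = 9; t_{22} = 0; t_{23} = 7; t_{24} = 28; t_{25} = 24; t_{26} = 5; t_{27} = 0; t_{28} = 20; t_{29} = 22; t_{30} = 23; t_{31} = 6; t_{32} = 0; t_{33} = 24; t_{34} = 9; t_{35} = 16; t_{36} = 13.
The sequence repeats with period 35.
The value 24 first appears (with k ≥ 2) at t_{25}.

25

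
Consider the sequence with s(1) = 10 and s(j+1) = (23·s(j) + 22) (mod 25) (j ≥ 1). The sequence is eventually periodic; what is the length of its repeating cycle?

Listing terms: s(1) = 10, s(2) = 2, s(3) = 18, s(4) = 11, s(5) = 0, s(6) = 22, s(7) = 3, s(8) = 16, s(9) = 15, s(10) = 17, s(11) = 13, s(12) = 21, s(13) = 5, s(14) = 12, s(15) = 23, s(16) = 1, s(17) = 20, s(18) = 7, s(19) = 8, s(20) = 6, s(21) = 10.
Since s(21) = s(1) = 10, the sequence is periodic with period 20.

20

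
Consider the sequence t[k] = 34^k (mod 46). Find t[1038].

36

t[0] = 1; t[1] = 34; t[2] = 6; t[3] = 20; t[4] = 36; t[5] = 28; t[6] = 32; t[7] = 30; t[8] = 8; t[9] = 42; t[10] = 2; t[11] = 22; t[12] = 12; t[13] = 40; t[14] = 26; t[15] = 10; t[16] = 18; t[17] = 14; t[18] = 16; t[19] = 38; t[20] = 4; t[21] = 44; t[22] = 24; t[23] = 34.
Since t[23] = t[1] = 34, the sequence is eventually periodic: after a pre-period of length 1 it cycles with period 22.
For k ≥ 1, t[k] depends only on (k - 1) mod 22. (1038 - 1) mod 22 = 3, so t[1038] = t[4] = 36.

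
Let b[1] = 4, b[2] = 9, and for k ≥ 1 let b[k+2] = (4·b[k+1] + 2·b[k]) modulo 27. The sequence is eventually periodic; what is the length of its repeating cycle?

18

Listing terms: b[1] = 4, b[2] = 9, b[3] = 17, b[4] = 5, b[5] = 0, b[6] = 10, b[7] = 13, b[8] = 18, b[9] = 17, b[10] = 23, b[11] = 18, b[12] = 10, b[13] = 22, b[14] = 0, b[15] = 17, b[16] = 14, b[17] = 9, b[18] = 10, b[19] = 4, b[20] = 9.
The sequence repeats with period 18.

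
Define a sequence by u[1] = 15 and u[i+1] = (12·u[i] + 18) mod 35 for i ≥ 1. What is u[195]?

14

Computing terms: u[1] = 15; u[2] = 23; u[3] = 14; u[4] = 11; u[5] = 10; u[6] = 33; u[7] = 29; u[8] = 16; u[9] = 0; u[10] = 18; u[11] = 24; u[12] = 26; u[13] = 15.
Since u[13] = u[1] = 15, the sequence is periodic with period 12.
So u[195] = u[1 + ((195-1) mod 12)] = u[3] = 14.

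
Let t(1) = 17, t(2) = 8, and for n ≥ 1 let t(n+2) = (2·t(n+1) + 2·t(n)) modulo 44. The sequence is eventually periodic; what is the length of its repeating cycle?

10

Listing terms: t(1) = 17,  t(2) = 8,  t(3) = 6,  t(4) = 28,  t(5) = 24,  t(6) = 16,  t(7) = 36,  t(8) = 16,  t(9) = 16,  t(10) = 20,  t(11) = 28,  t(12) = 8,  t(13) = 28,  t(14) = 28,  t(15) = 24.
Since (t(14), t(15)) = (t(4), t(5)) = (28, 24) (two consecutive terms determine the rest), the sequence is eventually periodic: after a pre-period of length 3 it cycles with period 10.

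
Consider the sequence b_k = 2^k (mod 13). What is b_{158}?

4

Listing terms: b_1 = 2,  b_2 = 4,  b_3 = 8,  b_4 = 3,  b_5 = 6,  b_6 = 12,  b_7 = 11,  b_8 = 9,  b_9 = 5,  b_{10} = 10,  b_{11} = 7,  b_{12} = 1,  b_{13} = 2.
Since b_{13} = b_1 = 2, the sequence is periodic with period 12.
So b_{158} = b_{1 + ((158-1) mod 12)} = b_2 = 4.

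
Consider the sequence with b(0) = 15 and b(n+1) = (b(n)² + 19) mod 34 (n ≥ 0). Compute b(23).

18

b(0) = 15,  b(1) = 6,  b(2) = 21,  b(3) = 18,  b(4) = 3,  b(5) = 28,  b(6) = 21.
Since b(6) = b(2) = 21, the sequence is eventually periodic: after a pre-period of length 2 it cycles with period 4.
For n ≥ 2, b(n) depends only on (n - 2) mod 4. (23 - 2) mod 4 = 1, so b(23) = b(3) = 18.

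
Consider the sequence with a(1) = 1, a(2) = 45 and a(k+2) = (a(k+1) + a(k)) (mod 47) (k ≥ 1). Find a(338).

Listing terms: a(1) = 1; a(2) = 45; a(3) = 46; a(4) = 44; a(5) = 43; a(6) = 40; a(7) = 36; a(8) = 29; a(9) = 18; a(10) = 0; a(11) = 18; a(12) = 18; a(13) = 36; a(14) = 7; a(15) = 43; a(16) = 3; a(17) = 46; a(18) = 2; a(19) = 1; a(20) = 3; a(21) = 4; a(22) = 7; a(23) = 11; a(24) = 18; a(25) = 29; a(26) = 0; a(27) = 29; a(28) = 29; a(29) = 11; a(30) = 40; a(31) = 4; a(32) = 44; a(33) = 1; a(34) = 45.
The sequence repeats with period 32.
So a(338) = a(1 + ((338-1) mod 32)) = a(18) = 2.

2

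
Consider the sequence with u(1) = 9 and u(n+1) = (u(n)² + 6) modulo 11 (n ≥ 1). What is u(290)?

Listing terms: u(1) = 9,  u(2) = 10,  u(3) = 7,  u(4) = 0,  u(5) = 6,  u(6) = 9.
The sequence repeats with period 5.
(290 - 1) mod 5 = 4, so u(290) = u(5) = 6.

6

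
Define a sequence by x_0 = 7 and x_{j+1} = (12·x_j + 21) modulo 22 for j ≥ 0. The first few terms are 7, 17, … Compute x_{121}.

Computing terms: x_0 = 7, x_1 = 17, x_2 = 5, x_3 = 15, x_4 = 3, x_5 = 13, x_6 = 1, x_7 = 11, x_8 = 21, x_9 = 9, x_{10} = 19, x_{11} = 7.
The sequence repeats with period 11.
So x_{121} = x_{0 + ((121-0) mod 11)} = x_0 = 7.

7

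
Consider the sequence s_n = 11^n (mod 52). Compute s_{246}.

s_0 = 1; s_1 = 11; s_2 = 17; s_3 = 31; s_4 = 29; s_5 = 7; s_6 = 25; s_7 = 15; s_8 = 9; s_9 = 47; s_{10} = 49; s_{11} = 19; s_{12} = 1.
The sequence repeats with period 12.
(246 - 0) mod 12 = 6, so s_{246} = s_6 = 25.

25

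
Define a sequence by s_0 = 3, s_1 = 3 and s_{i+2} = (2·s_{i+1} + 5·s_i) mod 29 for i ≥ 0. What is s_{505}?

s_0 = 3; s_1 = 3; s_2 = 21; s_3 = 28; s_4 = 16; s_5 = 27; s_6 = 18; s_7 = 26; s_8 = 26; s_9 = 8; s_{10} = 1; s_{11} = 13; s_{12} = 2; s_{13} = 11; s_{14} = 3; s_{15} = 3.
The sequence repeats with period 14.
(505 - 0) mod 14 = 1, so s_{505} = s_1 = 3.

3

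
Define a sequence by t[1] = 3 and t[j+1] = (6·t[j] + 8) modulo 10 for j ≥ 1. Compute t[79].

2

Listing terms: t[1] = 3,  t[2] = 6,  t[3] = 4,  t[4] = 2,  t[5] = 0,  t[6] = 8,  t[7] = 6.
Since t[7] = t[2] = 6, the sequence is eventually periodic: after a pre-period of length 1 it cycles with period 5.
For j ≥ 2, t[j] depends only on (j - 2) mod 5. (79 - 2) mod 5 = 2, so t[79] = t[4] = 2.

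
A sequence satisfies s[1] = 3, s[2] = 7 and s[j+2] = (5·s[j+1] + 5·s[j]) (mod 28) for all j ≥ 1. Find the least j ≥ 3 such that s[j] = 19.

17

Listing terms: s[1] = 3, s[2] = 7, s[3] = 22, s[4] = 5, s[5] = 23, s[6] = 0, s[7] = 3, s[8] = 15, s[9] = 6, s[10] = 21, s[11] = 23, s[12] = 24, s[13] = 11, s[14] = 7, s[15] = 6, s[16] = 9, s[17] = 19, s[18] = 0, s[19] = 11, s[20] = 27, s[21] = 22, s[22] = 21, s[23] = 19, s[24] = 4, s[25] = 3, s[26] = 7.
The sequence repeats with period 24.
The value 19 first appears (with j ≥ 3) at s[17].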